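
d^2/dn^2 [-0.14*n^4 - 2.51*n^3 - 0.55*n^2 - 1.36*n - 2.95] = -1.68*n^2 - 15.06*n - 1.1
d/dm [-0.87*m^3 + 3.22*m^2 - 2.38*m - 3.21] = -2.61*m^2 + 6.44*m - 2.38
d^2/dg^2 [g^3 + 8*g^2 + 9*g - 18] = 6*g + 16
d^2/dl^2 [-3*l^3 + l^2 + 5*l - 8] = 2 - 18*l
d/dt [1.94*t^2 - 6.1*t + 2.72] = 3.88*t - 6.1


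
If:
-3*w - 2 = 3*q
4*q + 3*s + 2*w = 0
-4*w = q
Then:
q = -8/9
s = 28/27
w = 2/9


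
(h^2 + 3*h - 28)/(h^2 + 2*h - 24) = (h + 7)/(h + 6)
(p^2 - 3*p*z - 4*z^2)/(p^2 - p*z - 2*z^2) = (-p + 4*z)/(-p + 2*z)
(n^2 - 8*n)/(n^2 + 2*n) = (n - 8)/(n + 2)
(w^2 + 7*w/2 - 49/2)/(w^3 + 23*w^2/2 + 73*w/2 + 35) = (2*w - 7)/(2*w^2 + 9*w + 10)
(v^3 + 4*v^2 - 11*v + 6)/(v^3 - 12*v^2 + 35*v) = (v^3 + 4*v^2 - 11*v + 6)/(v*(v^2 - 12*v + 35))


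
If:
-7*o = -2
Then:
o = 2/7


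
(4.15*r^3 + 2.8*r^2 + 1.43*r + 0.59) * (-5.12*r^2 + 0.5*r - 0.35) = -21.248*r^5 - 12.261*r^4 - 7.3741*r^3 - 3.2858*r^2 - 0.2055*r - 0.2065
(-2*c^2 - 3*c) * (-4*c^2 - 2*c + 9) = 8*c^4 + 16*c^3 - 12*c^2 - 27*c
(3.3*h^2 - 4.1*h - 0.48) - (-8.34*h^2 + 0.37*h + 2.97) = 11.64*h^2 - 4.47*h - 3.45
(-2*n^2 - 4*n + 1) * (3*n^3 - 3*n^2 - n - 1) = -6*n^5 - 6*n^4 + 17*n^3 + 3*n^2 + 3*n - 1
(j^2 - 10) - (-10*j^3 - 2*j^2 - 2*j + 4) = 10*j^3 + 3*j^2 + 2*j - 14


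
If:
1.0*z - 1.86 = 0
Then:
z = 1.86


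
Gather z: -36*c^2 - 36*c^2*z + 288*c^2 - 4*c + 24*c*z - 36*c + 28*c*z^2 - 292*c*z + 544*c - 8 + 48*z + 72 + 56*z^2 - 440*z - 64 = 252*c^2 + 504*c + z^2*(28*c + 56) + z*(-36*c^2 - 268*c - 392)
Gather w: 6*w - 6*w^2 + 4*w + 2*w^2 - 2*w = -4*w^2 + 8*w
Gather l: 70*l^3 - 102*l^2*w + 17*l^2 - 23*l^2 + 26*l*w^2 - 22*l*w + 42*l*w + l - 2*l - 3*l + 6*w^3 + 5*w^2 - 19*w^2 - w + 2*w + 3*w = 70*l^3 + l^2*(-102*w - 6) + l*(26*w^2 + 20*w - 4) + 6*w^3 - 14*w^2 + 4*w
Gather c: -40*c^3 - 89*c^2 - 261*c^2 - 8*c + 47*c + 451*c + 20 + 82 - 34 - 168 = -40*c^3 - 350*c^2 + 490*c - 100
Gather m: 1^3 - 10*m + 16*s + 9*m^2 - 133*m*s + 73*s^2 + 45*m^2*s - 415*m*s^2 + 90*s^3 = m^2*(45*s + 9) + m*(-415*s^2 - 133*s - 10) + 90*s^3 + 73*s^2 + 16*s + 1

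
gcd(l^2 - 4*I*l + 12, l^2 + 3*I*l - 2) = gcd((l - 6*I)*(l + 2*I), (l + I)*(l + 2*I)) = l + 2*I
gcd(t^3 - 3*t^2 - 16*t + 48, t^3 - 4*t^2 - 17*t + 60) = t^2 + t - 12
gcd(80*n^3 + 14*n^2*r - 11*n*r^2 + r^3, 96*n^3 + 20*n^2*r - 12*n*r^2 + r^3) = -16*n^2 - 6*n*r + r^2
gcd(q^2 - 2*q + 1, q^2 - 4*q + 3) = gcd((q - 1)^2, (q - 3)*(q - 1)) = q - 1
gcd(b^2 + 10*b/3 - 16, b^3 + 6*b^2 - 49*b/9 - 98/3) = b + 6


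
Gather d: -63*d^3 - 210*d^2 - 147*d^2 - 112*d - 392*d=-63*d^3 - 357*d^2 - 504*d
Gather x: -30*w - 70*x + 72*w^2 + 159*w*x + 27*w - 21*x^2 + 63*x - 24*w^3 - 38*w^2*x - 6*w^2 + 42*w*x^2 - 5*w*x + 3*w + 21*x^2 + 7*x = -24*w^3 + 66*w^2 + 42*w*x^2 + x*(-38*w^2 + 154*w)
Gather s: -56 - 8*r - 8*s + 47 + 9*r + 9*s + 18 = r + s + 9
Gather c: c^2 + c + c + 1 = c^2 + 2*c + 1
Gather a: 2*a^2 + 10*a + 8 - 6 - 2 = 2*a^2 + 10*a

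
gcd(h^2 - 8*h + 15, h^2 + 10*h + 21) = 1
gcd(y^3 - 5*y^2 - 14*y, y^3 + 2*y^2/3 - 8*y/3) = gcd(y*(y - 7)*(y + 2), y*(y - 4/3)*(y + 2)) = y^2 + 2*y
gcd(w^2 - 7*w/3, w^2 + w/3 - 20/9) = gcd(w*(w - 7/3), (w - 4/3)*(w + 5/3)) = 1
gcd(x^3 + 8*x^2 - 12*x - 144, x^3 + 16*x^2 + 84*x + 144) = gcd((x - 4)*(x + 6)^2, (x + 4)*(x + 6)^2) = x^2 + 12*x + 36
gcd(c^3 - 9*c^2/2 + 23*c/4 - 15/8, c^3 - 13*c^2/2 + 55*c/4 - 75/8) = c^2 - 4*c + 15/4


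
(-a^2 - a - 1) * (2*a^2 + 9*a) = -2*a^4 - 11*a^3 - 11*a^2 - 9*a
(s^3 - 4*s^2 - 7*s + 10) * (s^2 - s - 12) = s^5 - 5*s^4 - 15*s^3 + 65*s^2 + 74*s - 120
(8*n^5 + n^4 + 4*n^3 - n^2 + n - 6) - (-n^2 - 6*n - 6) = 8*n^5 + n^4 + 4*n^3 + 7*n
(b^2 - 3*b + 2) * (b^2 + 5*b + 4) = b^4 + 2*b^3 - 9*b^2 - 2*b + 8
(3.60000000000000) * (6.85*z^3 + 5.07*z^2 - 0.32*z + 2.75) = 24.66*z^3 + 18.252*z^2 - 1.152*z + 9.9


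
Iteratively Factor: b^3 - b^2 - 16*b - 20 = (b + 2)*(b^2 - 3*b - 10) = (b + 2)^2*(b - 5)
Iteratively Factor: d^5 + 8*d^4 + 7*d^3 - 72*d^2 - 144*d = (d)*(d^4 + 8*d^3 + 7*d^2 - 72*d - 144) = d*(d - 3)*(d^3 + 11*d^2 + 40*d + 48) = d*(d - 3)*(d + 4)*(d^2 + 7*d + 12) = d*(d - 3)*(d + 4)^2*(d + 3)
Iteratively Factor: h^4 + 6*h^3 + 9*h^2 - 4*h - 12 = (h + 2)*(h^3 + 4*h^2 + h - 6) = (h + 2)*(h + 3)*(h^2 + h - 2) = (h - 1)*(h + 2)*(h + 3)*(h + 2)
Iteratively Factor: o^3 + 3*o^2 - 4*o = (o + 4)*(o^2 - o) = o*(o + 4)*(o - 1)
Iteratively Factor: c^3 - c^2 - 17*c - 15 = (c + 1)*(c^2 - 2*c - 15) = (c - 5)*(c + 1)*(c + 3)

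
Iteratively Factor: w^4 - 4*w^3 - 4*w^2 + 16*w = (w - 2)*(w^3 - 2*w^2 - 8*w) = (w - 2)*(w + 2)*(w^2 - 4*w) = (w - 4)*(w - 2)*(w + 2)*(w)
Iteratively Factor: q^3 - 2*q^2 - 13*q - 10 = (q + 1)*(q^2 - 3*q - 10) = (q - 5)*(q + 1)*(q + 2)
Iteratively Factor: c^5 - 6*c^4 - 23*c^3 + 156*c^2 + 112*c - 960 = (c - 5)*(c^4 - c^3 - 28*c^2 + 16*c + 192) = (c - 5)*(c + 3)*(c^3 - 4*c^2 - 16*c + 64) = (c - 5)*(c - 4)*(c + 3)*(c^2 - 16) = (c - 5)*(c - 4)^2*(c + 3)*(c + 4)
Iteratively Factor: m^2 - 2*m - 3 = (m - 3)*(m + 1)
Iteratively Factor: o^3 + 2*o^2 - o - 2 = (o + 2)*(o^2 - 1) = (o + 1)*(o + 2)*(o - 1)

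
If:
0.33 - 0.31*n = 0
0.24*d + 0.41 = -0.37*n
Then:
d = -3.35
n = 1.06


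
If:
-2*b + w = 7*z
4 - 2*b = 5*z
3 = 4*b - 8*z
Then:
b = 47/36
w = 41/9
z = 5/18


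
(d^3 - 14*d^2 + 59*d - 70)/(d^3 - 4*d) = (d^2 - 12*d + 35)/(d*(d + 2))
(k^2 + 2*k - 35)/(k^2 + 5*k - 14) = (k - 5)/(k - 2)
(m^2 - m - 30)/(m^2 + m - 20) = (m - 6)/(m - 4)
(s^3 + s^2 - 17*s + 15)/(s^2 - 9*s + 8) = (s^2 + 2*s - 15)/(s - 8)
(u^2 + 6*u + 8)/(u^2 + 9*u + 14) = (u + 4)/(u + 7)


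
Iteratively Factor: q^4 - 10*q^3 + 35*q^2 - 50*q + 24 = (q - 3)*(q^3 - 7*q^2 + 14*q - 8) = (q - 4)*(q - 3)*(q^2 - 3*q + 2) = (q - 4)*(q - 3)*(q - 1)*(q - 2)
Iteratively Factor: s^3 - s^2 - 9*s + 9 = (s - 1)*(s^2 - 9) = (s - 1)*(s + 3)*(s - 3)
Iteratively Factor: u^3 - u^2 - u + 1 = (u + 1)*(u^2 - 2*u + 1) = (u - 1)*(u + 1)*(u - 1)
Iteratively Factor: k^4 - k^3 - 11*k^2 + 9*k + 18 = (k + 1)*(k^3 - 2*k^2 - 9*k + 18) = (k - 3)*(k + 1)*(k^2 + k - 6) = (k - 3)*(k - 2)*(k + 1)*(k + 3)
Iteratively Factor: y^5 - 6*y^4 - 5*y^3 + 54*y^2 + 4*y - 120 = (y - 2)*(y^4 - 4*y^3 - 13*y^2 + 28*y + 60) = (y - 5)*(y - 2)*(y^3 + y^2 - 8*y - 12) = (y - 5)*(y - 2)*(y + 2)*(y^2 - y - 6) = (y - 5)*(y - 3)*(y - 2)*(y + 2)*(y + 2)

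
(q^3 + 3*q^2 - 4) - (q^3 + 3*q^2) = -4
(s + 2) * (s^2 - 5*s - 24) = s^3 - 3*s^2 - 34*s - 48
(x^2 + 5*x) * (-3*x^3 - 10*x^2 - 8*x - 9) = -3*x^5 - 25*x^4 - 58*x^3 - 49*x^2 - 45*x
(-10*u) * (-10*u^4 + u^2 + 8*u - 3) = 100*u^5 - 10*u^3 - 80*u^2 + 30*u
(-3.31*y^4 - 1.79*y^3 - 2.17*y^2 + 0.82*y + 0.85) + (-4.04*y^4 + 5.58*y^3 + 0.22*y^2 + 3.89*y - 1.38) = -7.35*y^4 + 3.79*y^3 - 1.95*y^2 + 4.71*y - 0.53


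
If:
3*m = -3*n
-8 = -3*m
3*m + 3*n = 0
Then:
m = 8/3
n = -8/3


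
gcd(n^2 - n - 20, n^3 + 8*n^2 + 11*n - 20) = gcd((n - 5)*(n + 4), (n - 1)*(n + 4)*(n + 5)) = n + 4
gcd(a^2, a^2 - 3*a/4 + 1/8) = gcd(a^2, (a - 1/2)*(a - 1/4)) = 1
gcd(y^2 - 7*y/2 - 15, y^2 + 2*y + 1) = 1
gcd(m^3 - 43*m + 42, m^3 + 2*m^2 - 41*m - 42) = m^2 + m - 42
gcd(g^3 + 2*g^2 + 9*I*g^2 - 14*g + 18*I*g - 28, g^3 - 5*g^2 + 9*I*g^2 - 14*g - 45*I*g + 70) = g^2 + 9*I*g - 14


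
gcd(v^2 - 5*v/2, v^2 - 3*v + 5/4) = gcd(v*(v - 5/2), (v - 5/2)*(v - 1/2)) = v - 5/2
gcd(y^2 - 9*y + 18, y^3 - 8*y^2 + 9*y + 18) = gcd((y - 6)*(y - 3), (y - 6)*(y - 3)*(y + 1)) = y^2 - 9*y + 18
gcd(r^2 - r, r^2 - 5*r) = r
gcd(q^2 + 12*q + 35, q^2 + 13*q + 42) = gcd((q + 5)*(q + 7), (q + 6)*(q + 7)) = q + 7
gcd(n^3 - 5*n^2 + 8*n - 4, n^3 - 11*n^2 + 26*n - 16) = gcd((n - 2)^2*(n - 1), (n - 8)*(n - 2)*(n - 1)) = n^2 - 3*n + 2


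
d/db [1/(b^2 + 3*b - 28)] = (-2*b - 3)/(b^2 + 3*b - 28)^2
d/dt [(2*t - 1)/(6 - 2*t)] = 5/(2*(t - 3)^2)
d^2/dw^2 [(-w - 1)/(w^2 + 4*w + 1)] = 2*(-4*(w + 1)*(w + 2)^2 + (3*w + 5)*(w^2 + 4*w + 1))/(w^2 + 4*w + 1)^3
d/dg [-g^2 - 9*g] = -2*g - 9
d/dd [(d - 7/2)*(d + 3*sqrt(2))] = 2*d - 7/2 + 3*sqrt(2)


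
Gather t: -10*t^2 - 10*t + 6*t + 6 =-10*t^2 - 4*t + 6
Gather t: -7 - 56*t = -56*t - 7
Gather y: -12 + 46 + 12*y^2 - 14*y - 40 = 12*y^2 - 14*y - 6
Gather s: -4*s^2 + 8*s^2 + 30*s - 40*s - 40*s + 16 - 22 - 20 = 4*s^2 - 50*s - 26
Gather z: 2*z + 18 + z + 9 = 3*z + 27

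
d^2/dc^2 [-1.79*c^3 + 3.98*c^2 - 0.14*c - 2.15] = 7.96 - 10.74*c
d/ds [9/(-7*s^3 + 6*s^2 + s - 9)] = 9*(21*s^2 - 12*s - 1)/(7*s^3 - 6*s^2 - s + 9)^2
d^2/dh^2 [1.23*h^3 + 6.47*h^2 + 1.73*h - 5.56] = 7.38*h + 12.94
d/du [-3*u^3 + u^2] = u*(2 - 9*u)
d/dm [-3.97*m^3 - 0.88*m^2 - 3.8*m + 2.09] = -11.91*m^2 - 1.76*m - 3.8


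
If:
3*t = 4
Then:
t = 4/3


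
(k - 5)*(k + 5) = k^2 - 25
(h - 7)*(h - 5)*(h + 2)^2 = h^4 - 8*h^3 - 9*h^2 + 92*h + 140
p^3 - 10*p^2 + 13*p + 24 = (p - 8)*(p - 3)*(p + 1)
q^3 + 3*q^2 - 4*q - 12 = (q - 2)*(q + 2)*(q + 3)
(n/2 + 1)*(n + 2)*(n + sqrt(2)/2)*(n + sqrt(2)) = n^4/2 + 3*sqrt(2)*n^3/4 + 2*n^3 + 5*n^2/2 + 3*sqrt(2)*n^2 + 2*n + 3*sqrt(2)*n + 2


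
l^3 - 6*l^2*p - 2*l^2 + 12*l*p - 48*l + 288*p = (l - 8)*(l + 6)*(l - 6*p)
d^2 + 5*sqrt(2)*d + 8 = (d + sqrt(2))*(d + 4*sqrt(2))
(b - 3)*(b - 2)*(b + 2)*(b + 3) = b^4 - 13*b^2 + 36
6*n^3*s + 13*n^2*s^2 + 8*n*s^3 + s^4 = s*(n + s)^2*(6*n + s)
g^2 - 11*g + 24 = (g - 8)*(g - 3)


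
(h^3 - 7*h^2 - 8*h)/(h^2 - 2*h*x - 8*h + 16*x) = h*(-h - 1)/(-h + 2*x)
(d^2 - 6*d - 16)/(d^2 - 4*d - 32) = (d + 2)/(d + 4)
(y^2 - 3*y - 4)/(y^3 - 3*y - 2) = (y - 4)/(y^2 - y - 2)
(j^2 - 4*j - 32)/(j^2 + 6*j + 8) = (j - 8)/(j + 2)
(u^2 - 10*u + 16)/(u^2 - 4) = (u - 8)/(u + 2)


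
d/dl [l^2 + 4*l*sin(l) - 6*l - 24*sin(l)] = 4*l*cos(l) + 2*l + 4*sin(l) - 24*cos(l) - 6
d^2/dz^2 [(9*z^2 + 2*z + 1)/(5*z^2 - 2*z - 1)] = 28*(10*z^3 + 15*z^2 + 1)/(125*z^6 - 150*z^5 - 15*z^4 + 52*z^3 + 3*z^2 - 6*z - 1)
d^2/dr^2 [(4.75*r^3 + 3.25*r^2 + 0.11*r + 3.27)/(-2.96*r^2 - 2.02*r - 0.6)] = (-5.6843418860808e-14*r^5 + 5.6843418860808e-14*r^4 + 15.0454480000001*r^3 - 171.812592*r^2 - 126.399744*r - 17.144136)/(25.934336*r^6 + 53.095296*r^5 + 52.004832*r^4 + 29.767528*r^3 + 10.54152*r^2 + 2.1816*r + 0.216)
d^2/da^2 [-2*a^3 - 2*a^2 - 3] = -12*a - 4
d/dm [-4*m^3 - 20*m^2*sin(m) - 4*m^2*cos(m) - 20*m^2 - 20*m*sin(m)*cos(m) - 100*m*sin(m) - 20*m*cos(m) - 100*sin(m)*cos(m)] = 4*m^2*sin(m) - 20*m^2*cos(m) - 12*m^2 - 20*m*sin(m) - 108*m*cos(m) - 20*m*cos(2*m) - 40*m - 100*sin(m) - 10*sin(2*m) - 20*cos(m) - 100*cos(2*m)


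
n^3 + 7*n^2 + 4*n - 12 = (n - 1)*(n + 2)*(n + 6)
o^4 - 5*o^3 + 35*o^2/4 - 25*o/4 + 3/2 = (o - 2)*(o - 3/2)*(o - 1)*(o - 1/2)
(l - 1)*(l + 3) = l^2 + 2*l - 3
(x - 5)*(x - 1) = x^2 - 6*x + 5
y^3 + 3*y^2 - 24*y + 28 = (y - 2)^2*(y + 7)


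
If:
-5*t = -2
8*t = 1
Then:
No Solution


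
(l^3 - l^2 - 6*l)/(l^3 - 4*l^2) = (l^2 - l - 6)/(l*(l - 4))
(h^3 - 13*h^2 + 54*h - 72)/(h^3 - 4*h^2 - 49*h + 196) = (h^2 - 9*h + 18)/(h^2 - 49)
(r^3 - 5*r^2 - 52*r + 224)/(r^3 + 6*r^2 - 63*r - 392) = (r - 4)/(r + 7)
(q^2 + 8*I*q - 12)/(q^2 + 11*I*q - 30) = (q + 2*I)/(q + 5*I)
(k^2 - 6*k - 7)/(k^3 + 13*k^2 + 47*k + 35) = (k - 7)/(k^2 + 12*k + 35)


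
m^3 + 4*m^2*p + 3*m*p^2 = m*(m + p)*(m + 3*p)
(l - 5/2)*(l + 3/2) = l^2 - l - 15/4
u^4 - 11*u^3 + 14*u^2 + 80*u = u*(u - 8)*(u - 5)*(u + 2)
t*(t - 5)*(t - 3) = t^3 - 8*t^2 + 15*t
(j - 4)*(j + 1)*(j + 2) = j^3 - j^2 - 10*j - 8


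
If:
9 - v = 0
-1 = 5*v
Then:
No Solution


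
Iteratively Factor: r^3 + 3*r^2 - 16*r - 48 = (r + 3)*(r^2 - 16) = (r - 4)*(r + 3)*(r + 4)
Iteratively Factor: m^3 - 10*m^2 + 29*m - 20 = (m - 1)*(m^2 - 9*m + 20) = (m - 5)*(m - 1)*(m - 4)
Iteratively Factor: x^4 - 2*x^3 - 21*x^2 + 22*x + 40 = (x - 5)*(x^3 + 3*x^2 - 6*x - 8) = (x - 5)*(x + 1)*(x^2 + 2*x - 8) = (x - 5)*(x + 1)*(x + 4)*(x - 2)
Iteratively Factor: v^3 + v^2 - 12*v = (v + 4)*(v^2 - 3*v) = (v - 3)*(v + 4)*(v)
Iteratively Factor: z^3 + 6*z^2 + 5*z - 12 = (z + 3)*(z^2 + 3*z - 4) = (z + 3)*(z + 4)*(z - 1)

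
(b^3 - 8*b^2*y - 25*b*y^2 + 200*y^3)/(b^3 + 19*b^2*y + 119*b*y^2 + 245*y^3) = (b^2 - 13*b*y + 40*y^2)/(b^2 + 14*b*y + 49*y^2)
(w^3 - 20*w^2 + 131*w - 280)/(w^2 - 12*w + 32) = (w^2 - 12*w + 35)/(w - 4)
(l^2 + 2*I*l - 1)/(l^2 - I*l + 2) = (l + I)/(l - 2*I)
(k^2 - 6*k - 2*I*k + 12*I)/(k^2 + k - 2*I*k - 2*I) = (k - 6)/(k + 1)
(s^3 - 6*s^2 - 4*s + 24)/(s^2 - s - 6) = (s^2 - 8*s + 12)/(s - 3)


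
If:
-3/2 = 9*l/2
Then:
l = -1/3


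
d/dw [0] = 0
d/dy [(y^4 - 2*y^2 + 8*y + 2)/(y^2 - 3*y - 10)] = (2*y^5 - 9*y^4 - 40*y^3 - 2*y^2 + 36*y - 74)/(y^4 - 6*y^3 - 11*y^2 + 60*y + 100)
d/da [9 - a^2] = -2*a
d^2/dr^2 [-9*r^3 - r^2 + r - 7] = -54*r - 2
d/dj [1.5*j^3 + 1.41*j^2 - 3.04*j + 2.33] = 4.5*j^2 + 2.82*j - 3.04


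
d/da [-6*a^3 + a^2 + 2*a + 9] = -18*a^2 + 2*a + 2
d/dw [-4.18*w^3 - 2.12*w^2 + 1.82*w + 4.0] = -12.54*w^2 - 4.24*w + 1.82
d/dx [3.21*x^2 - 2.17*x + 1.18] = 6.42*x - 2.17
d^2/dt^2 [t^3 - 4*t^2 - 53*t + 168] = 6*t - 8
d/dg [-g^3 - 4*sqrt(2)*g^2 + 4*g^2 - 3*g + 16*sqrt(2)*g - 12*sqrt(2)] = -3*g^2 - 8*sqrt(2)*g + 8*g - 3 + 16*sqrt(2)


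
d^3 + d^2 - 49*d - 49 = (d - 7)*(d + 1)*(d + 7)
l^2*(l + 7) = l^3 + 7*l^2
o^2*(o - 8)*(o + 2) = o^4 - 6*o^3 - 16*o^2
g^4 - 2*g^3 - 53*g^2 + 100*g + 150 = (g - 3)*(g + 1)*(g - 5*sqrt(2))*(g + 5*sqrt(2))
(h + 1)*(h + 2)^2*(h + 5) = h^4 + 10*h^3 + 33*h^2 + 44*h + 20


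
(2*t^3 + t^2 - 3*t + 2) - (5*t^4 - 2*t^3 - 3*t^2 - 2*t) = -5*t^4 + 4*t^3 + 4*t^2 - t + 2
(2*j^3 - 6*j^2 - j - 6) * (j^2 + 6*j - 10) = 2*j^5 + 6*j^4 - 57*j^3 + 48*j^2 - 26*j + 60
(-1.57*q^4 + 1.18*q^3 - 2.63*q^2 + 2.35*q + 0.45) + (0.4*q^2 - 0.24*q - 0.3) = -1.57*q^4 + 1.18*q^3 - 2.23*q^2 + 2.11*q + 0.15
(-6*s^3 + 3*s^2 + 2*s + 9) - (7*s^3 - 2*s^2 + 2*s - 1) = -13*s^3 + 5*s^2 + 10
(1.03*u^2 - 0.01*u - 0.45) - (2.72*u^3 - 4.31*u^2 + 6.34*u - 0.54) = -2.72*u^3 + 5.34*u^2 - 6.35*u + 0.09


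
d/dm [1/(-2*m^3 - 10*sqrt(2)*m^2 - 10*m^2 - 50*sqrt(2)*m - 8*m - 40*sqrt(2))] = (3*m^2 + 10*m + 10*sqrt(2)*m + 4 + 25*sqrt(2))/(2*(m^3 + 5*m^2 + 5*sqrt(2)*m^2 + 4*m + 25*sqrt(2)*m + 20*sqrt(2))^2)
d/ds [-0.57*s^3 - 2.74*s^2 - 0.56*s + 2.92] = -1.71*s^2 - 5.48*s - 0.56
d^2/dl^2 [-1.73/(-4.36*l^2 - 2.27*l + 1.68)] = (-65.773216*l^2 - 34.244312*l + 1.73*(8.72*l + 2.27)*(17.44*l + 4.54) + 25.343808)/(4.36*l^2 + 2.27*l - 1.68)^3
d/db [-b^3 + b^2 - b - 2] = -3*b^2 + 2*b - 1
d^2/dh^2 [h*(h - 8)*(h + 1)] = 6*h - 14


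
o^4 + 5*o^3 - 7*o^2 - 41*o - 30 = (o - 3)*(o + 1)*(o + 2)*(o + 5)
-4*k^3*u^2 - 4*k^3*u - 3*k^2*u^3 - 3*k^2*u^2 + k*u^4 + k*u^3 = u*(-4*k + u)*(k + u)*(k*u + k)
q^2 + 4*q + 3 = (q + 1)*(q + 3)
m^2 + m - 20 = (m - 4)*(m + 5)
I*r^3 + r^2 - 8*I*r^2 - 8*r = r*(r - 8)*(I*r + 1)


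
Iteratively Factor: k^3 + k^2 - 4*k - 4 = (k + 1)*(k^2 - 4) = (k - 2)*(k + 1)*(k + 2)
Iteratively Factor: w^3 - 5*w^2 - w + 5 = (w + 1)*(w^2 - 6*w + 5) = (w - 1)*(w + 1)*(w - 5)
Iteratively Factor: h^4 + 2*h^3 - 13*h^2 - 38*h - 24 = (h + 3)*(h^3 - h^2 - 10*h - 8) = (h + 2)*(h + 3)*(h^2 - 3*h - 4) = (h - 4)*(h + 2)*(h + 3)*(h + 1)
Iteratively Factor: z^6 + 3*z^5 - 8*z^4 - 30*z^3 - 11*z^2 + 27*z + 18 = (z + 3)*(z^5 - 8*z^3 - 6*z^2 + 7*z + 6) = (z - 3)*(z + 3)*(z^4 + 3*z^3 + z^2 - 3*z - 2) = (z - 3)*(z + 1)*(z + 3)*(z^3 + 2*z^2 - z - 2) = (z - 3)*(z + 1)*(z + 2)*(z + 3)*(z^2 - 1) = (z - 3)*(z - 1)*(z + 1)*(z + 2)*(z + 3)*(z + 1)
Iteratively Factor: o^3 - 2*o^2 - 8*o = (o + 2)*(o^2 - 4*o) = o*(o + 2)*(o - 4)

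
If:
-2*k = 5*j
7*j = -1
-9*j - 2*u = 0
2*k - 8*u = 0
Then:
No Solution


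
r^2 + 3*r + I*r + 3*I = (r + 3)*(r + I)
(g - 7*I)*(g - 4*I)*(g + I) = g^3 - 10*I*g^2 - 17*g - 28*I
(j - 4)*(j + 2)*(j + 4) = j^3 + 2*j^2 - 16*j - 32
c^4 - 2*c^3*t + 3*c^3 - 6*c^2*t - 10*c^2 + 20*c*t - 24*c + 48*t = (c - 3)*(c + 2)*(c + 4)*(c - 2*t)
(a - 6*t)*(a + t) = a^2 - 5*a*t - 6*t^2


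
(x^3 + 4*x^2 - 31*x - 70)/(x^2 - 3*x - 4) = (-x^3 - 4*x^2 + 31*x + 70)/(-x^2 + 3*x + 4)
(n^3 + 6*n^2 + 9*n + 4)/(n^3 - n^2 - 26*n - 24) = (n + 1)/(n - 6)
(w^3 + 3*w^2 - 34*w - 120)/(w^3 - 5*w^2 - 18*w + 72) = (w + 5)/(w - 3)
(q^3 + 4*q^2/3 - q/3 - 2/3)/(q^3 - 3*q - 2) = (q - 2/3)/(q - 2)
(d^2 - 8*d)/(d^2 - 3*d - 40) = d/(d + 5)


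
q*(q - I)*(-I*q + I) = -I*q^3 - q^2 + I*q^2 + q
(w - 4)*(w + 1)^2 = w^3 - 2*w^2 - 7*w - 4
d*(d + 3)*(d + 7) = d^3 + 10*d^2 + 21*d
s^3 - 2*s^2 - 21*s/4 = s*(s - 7/2)*(s + 3/2)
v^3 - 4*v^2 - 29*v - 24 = (v - 8)*(v + 1)*(v + 3)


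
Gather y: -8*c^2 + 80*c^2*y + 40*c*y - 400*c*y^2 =-8*c^2 - 400*c*y^2 + y*(80*c^2 + 40*c)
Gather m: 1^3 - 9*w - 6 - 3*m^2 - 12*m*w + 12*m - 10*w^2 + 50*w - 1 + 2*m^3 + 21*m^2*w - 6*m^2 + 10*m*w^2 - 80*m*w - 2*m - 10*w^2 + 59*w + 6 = 2*m^3 + m^2*(21*w - 9) + m*(10*w^2 - 92*w + 10) - 20*w^2 + 100*w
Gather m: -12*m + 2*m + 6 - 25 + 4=-10*m - 15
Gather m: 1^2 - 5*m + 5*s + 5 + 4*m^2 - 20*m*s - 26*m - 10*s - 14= 4*m^2 + m*(-20*s - 31) - 5*s - 8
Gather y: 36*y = 36*y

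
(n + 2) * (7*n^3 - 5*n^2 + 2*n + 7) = 7*n^4 + 9*n^3 - 8*n^2 + 11*n + 14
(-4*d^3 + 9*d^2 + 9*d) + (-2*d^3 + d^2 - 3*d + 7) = -6*d^3 + 10*d^2 + 6*d + 7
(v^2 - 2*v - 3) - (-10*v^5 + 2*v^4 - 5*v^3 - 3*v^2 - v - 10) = 10*v^5 - 2*v^4 + 5*v^3 + 4*v^2 - v + 7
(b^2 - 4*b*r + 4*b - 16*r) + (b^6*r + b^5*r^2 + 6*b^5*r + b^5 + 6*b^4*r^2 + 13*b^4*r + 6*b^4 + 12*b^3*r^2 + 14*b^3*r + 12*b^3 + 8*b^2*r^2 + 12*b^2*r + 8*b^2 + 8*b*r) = b^6*r + b^5*r^2 + 6*b^5*r + b^5 + 6*b^4*r^2 + 13*b^4*r + 6*b^4 + 12*b^3*r^2 + 14*b^3*r + 12*b^3 + 8*b^2*r^2 + 12*b^2*r + 9*b^2 + 4*b*r + 4*b - 16*r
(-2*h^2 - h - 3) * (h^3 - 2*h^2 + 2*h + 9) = -2*h^5 + 3*h^4 - 5*h^3 - 14*h^2 - 15*h - 27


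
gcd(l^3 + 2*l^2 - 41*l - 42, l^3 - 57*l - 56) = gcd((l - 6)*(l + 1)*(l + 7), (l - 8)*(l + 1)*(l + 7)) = l^2 + 8*l + 7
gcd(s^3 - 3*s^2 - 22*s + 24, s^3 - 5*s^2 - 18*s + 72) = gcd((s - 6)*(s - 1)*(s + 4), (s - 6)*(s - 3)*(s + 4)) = s^2 - 2*s - 24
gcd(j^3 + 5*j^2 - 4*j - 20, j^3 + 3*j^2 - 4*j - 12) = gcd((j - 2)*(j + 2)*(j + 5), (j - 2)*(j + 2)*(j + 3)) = j^2 - 4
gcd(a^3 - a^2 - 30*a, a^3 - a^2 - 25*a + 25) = a + 5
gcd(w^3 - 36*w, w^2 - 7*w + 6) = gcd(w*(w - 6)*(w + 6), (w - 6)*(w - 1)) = w - 6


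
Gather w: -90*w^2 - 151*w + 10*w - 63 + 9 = -90*w^2 - 141*w - 54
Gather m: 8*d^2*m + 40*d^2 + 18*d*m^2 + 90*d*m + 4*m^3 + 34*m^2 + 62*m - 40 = 40*d^2 + 4*m^3 + m^2*(18*d + 34) + m*(8*d^2 + 90*d + 62) - 40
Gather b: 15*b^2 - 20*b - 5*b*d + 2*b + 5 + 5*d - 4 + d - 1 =15*b^2 + b*(-5*d - 18) + 6*d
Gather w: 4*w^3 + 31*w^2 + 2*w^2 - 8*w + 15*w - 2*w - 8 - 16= 4*w^3 + 33*w^2 + 5*w - 24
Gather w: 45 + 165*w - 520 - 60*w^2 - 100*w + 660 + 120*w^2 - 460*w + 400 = 60*w^2 - 395*w + 585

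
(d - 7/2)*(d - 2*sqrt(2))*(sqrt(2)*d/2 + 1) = sqrt(2)*d^3/2 - 7*sqrt(2)*d^2/4 - d^2 - 2*sqrt(2)*d + 7*d/2 + 7*sqrt(2)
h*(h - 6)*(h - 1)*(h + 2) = h^4 - 5*h^3 - 8*h^2 + 12*h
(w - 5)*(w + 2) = w^2 - 3*w - 10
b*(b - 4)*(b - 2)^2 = b^4 - 8*b^3 + 20*b^2 - 16*b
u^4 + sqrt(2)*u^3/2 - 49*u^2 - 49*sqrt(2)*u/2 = u*(u - 7)*(u + 7)*(u + sqrt(2)/2)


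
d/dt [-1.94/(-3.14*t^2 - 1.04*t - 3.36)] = (-12.1832*t - 2.0176)/(3.14*t^2 + 1.04*t + 3.36)^2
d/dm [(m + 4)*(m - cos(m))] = m + (m + 4)*(sin(m) + 1) - cos(m)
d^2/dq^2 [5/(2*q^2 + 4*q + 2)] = 15/(q^4 + 4*q^3 + 6*q^2 + 4*q + 1)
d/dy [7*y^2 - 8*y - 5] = 14*y - 8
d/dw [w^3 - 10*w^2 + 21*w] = 3*w^2 - 20*w + 21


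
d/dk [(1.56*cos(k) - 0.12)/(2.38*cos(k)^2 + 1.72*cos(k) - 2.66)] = (3.7128*cos(k)^2 - 0.5712*cos(k) + 3.9432)*sin(k)/(5.6644*cos(k)^4 + 8.1872*cos(k)^3 - 9.7032*cos(k)^2 - 9.1504*cos(k) + 7.0756)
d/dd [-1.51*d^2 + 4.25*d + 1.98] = 4.25 - 3.02*d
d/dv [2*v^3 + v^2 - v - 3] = 6*v^2 + 2*v - 1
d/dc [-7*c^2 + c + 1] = 1 - 14*c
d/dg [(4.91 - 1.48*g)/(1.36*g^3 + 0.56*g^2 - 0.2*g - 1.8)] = (4.0256*g^3 - 19.204*g^2 - 5.4992*g + 3.646)/(1.8496*g^6 + 1.5232*g^5 - 0.2304*g^4 - 5.12*g^3 - 1.976*g^2 + 0.72*g + 3.24)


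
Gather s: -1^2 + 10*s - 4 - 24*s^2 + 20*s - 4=-24*s^2 + 30*s - 9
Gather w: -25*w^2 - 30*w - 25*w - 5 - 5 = -25*w^2 - 55*w - 10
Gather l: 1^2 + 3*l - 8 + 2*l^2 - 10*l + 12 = 2*l^2 - 7*l + 5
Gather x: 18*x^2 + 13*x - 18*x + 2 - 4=18*x^2 - 5*x - 2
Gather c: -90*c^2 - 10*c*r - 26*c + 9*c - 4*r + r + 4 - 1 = -90*c^2 + c*(-10*r - 17) - 3*r + 3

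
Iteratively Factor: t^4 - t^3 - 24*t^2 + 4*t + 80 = (t + 2)*(t^3 - 3*t^2 - 18*t + 40) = (t - 2)*(t + 2)*(t^2 - t - 20) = (t - 2)*(t + 2)*(t + 4)*(t - 5)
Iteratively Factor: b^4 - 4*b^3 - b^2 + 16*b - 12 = (b - 3)*(b^3 - b^2 - 4*b + 4) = (b - 3)*(b + 2)*(b^2 - 3*b + 2) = (b - 3)*(b - 1)*(b + 2)*(b - 2)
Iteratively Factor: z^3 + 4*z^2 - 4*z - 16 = (z - 2)*(z^2 + 6*z + 8) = (z - 2)*(z + 2)*(z + 4)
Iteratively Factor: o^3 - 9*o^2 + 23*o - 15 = (o - 1)*(o^2 - 8*o + 15) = (o - 3)*(o - 1)*(o - 5)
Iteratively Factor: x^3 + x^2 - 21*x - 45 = (x + 3)*(x^2 - 2*x - 15) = (x + 3)^2*(x - 5)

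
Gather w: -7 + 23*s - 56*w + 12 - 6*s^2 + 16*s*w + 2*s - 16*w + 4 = -6*s^2 + 25*s + w*(16*s - 72) + 9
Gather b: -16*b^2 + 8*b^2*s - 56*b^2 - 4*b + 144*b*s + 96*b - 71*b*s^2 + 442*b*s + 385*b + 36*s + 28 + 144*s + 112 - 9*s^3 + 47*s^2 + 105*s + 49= b^2*(8*s - 72) + b*(-71*s^2 + 586*s + 477) - 9*s^3 + 47*s^2 + 285*s + 189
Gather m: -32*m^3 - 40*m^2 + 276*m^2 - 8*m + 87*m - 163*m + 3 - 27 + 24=-32*m^3 + 236*m^2 - 84*m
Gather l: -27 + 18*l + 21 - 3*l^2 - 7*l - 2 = -3*l^2 + 11*l - 8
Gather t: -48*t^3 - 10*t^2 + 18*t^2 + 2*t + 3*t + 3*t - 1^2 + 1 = -48*t^3 + 8*t^2 + 8*t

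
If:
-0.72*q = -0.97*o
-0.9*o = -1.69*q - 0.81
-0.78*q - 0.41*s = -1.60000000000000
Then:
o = -0.59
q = -0.79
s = 5.41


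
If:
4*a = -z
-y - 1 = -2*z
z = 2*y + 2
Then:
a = 0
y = -1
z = 0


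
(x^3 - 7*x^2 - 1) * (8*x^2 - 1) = 8*x^5 - 56*x^4 - x^3 - x^2 + 1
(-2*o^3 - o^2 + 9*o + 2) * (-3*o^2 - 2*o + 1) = 6*o^5 + 7*o^4 - 27*o^3 - 25*o^2 + 5*o + 2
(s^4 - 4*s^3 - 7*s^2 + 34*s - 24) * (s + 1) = s^5 - 3*s^4 - 11*s^3 + 27*s^2 + 10*s - 24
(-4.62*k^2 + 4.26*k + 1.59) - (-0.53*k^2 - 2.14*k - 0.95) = -4.09*k^2 + 6.4*k + 2.54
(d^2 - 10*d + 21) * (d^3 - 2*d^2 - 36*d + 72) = d^5 - 12*d^4 + 5*d^3 + 390*d^2 - 1476*d + 1512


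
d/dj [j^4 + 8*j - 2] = 4*j^3 + 8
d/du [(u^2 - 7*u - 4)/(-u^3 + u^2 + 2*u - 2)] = (u^4 - 14*u^3 - 3*u^2 + 4*u + 22)/(u^6 - 2*u^5 - 3*u^4 + 8*u^3 - 8*u + 4)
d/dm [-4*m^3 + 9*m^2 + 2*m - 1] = -12*m^2 + 18*m + 2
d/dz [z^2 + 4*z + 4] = 2*z + 4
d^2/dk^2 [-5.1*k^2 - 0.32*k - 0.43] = -10.2000000000000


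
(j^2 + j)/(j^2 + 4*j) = (j + 1)/(j + 4)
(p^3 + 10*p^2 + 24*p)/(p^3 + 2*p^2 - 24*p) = (p + 4)/(p - 4)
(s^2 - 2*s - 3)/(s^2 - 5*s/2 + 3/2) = 2*(s^2 - 2*s - 3)/(2*s^2 - 5*s + 3)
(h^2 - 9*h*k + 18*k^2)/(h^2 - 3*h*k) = (h - 6*k)/h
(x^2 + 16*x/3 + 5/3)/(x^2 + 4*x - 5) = (x + 1/3)/(x - 1)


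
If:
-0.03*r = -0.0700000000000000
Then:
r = 2.33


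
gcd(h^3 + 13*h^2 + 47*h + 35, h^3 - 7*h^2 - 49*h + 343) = h + 7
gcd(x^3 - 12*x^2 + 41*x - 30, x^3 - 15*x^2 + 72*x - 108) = x - 6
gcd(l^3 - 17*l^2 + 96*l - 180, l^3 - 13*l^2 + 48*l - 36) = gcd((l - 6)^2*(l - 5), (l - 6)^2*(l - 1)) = l^2 - 12*l + 36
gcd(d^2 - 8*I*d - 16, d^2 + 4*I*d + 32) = d - 4*I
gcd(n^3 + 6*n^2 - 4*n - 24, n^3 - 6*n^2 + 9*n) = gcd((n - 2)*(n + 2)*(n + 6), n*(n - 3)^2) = 1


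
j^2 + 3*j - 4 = (j - 1)*(j + 4)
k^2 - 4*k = k*(k - 4)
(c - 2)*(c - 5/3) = c^2 - 11*c/3 + 10/3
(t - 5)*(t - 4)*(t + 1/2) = t^3 - 17*t^2/2 + 31*t/2 + 10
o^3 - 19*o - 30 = (o - 5)*(o + 2)*(o + 3)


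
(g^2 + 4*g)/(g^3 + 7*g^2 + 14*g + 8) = g/(g^2 + 3*g + 2)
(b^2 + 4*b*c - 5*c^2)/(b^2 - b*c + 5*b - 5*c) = (b + 5*c)/(b + 5)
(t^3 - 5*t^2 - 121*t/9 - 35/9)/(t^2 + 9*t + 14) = (9*t^3 - 45*t^2 - 121*t - 35)/(9*(t^2 + 9*t + 14))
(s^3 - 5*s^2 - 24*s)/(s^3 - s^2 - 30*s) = (-s^2 + 5*s + 24)/(-s^2 + s + 30)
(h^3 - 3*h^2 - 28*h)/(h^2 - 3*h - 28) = h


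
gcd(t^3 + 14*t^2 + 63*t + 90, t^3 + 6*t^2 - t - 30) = t^2 + 8*t + 15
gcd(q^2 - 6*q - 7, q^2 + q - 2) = 1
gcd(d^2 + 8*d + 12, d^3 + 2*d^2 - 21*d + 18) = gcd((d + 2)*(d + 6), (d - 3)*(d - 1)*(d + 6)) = d + 6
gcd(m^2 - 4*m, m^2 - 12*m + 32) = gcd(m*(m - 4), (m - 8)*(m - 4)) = m - 4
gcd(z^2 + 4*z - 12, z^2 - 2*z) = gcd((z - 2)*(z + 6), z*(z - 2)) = z - 2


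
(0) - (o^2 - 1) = 1 - o^2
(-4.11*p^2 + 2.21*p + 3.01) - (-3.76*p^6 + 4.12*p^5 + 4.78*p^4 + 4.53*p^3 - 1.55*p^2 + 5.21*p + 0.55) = 3.76*p^6 - 4.12*p^5 - 4.78*p^4 - 4.53*p^3 - 2.56*p^2 - 3.0*p + 2.46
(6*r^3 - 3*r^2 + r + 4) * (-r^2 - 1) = -6*r^5 + 3*r^4 - 7*r^3 - r^2 - r - 4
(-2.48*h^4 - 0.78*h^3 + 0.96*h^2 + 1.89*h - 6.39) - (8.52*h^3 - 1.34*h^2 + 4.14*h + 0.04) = -2.48*h^4 - 9.3*h^3 + 2.3*h^2 - 2.25*h - 6.43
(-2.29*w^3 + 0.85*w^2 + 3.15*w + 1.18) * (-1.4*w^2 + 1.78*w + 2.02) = 3.206*w^5 - 5.2662*w^4 - 7.5228*w^3 + 5.672*w^2 + 8.4634*w + 2.3836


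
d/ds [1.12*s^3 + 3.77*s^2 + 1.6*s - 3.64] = 3.36*s^2 + 7.54*s + 1.6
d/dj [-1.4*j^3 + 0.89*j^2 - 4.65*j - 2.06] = -4.2*j^2 + 1.78*j - 4.65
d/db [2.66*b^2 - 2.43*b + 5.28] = 5.32*b - 2.43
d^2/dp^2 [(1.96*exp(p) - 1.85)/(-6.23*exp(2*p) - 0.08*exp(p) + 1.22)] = (-76.0732840000001*exp(4*p) + 288.192324*exp(3*p) - 86.616936*exp(2*p) + 56.064984*exp(p) - 2.736704)*exp(p)/(241.804367*exp(6*p) + 9.315096*exp(5*p) - 141.935598*exp(4*p) - 3.647776*exp(3*p) + 27.794772*exp(2*p) + 0.357216*exp(p) - 1.815848)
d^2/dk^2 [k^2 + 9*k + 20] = 2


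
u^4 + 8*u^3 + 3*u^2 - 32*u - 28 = (u - 2)*(u + 1)*(u + 2)*(u + 7)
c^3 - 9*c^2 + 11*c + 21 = (c - 7)*(c - 3)*(c + 1)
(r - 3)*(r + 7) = r^2 + 4*r - 21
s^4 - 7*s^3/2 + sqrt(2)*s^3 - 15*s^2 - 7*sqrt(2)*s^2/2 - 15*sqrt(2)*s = s*(s - 6)*(s + 5/2)*(s + sqrt(2))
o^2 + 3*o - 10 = (o - 2)*(o + 5)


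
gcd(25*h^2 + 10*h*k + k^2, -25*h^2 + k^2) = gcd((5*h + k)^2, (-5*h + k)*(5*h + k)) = 5*h + k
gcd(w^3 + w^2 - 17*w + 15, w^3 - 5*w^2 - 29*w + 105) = w^2 + 2*w - 15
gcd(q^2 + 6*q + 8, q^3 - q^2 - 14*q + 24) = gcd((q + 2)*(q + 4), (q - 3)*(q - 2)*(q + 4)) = q + 4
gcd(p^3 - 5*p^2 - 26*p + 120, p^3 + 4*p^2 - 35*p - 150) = p^2 - p - 30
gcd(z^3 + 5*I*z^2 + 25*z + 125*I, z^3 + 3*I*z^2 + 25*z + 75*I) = z^2 + 25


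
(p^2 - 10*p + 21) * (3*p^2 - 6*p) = 3*p^4 - 36*p^3 + 123*p^2 - 126*p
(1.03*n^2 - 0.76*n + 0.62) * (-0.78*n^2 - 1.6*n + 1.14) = -0.8034*n^4 - 1.0552*n^3 + 1.9066*n^2 - 1.8584*n + 0.7068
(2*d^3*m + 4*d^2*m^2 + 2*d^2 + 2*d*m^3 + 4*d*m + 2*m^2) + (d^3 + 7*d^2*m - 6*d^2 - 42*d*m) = 2*d^3*m + d^3 + 4*d^2*m^2 + 7*d^2*m - 4*d^2 + 2*d*m^3 - 38*d*m + 2*m^2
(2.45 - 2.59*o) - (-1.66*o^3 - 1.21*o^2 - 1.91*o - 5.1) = 1.66*o^3 + 1.21*o^2 - 0.68*o + 7.55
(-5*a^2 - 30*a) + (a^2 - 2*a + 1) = -4*a^2 - 32*a + 1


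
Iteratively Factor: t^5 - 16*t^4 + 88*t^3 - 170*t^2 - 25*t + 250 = (t - 2)*(t^4 - 14*t^3 + 60*t^2 - 50*t - 125) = (t - 2)*(t + 1)*(t^3 - 15*t^2 + 75*t - 125) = (t - 5)*(t - 2)*(t + 1)*(t^2 - 10*t + 25) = (t - 5)^2*(t - 2)*(t + 1)*(t - 5)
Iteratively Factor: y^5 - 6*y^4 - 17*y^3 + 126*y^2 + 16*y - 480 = (y - 3)*(y^4 - 3*y^3 - 26*y^2 + 48*y + 160) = (y - 4)*(y - 3)*(y^3 + y^2 - 22*y - 40) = (y - 4)*(y - 3)*(y + 2)*(y^2 - y - 20) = (y - 5)*(y - 4)*(y - 3)*(y + 2)*(y + 4)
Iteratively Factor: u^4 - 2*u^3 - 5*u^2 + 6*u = (u + 2)*(u^3 - 4*u^2 + 3*u) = (u - 1)*(u + 2)*(u^2 - 3*u) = (u - 3)*(u - 1)*(u + 2)*(u)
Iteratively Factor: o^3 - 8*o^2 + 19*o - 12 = (o - 3)*(o^2 - 5*o + 4) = (o - 3)*(o - 1)*(o - 4)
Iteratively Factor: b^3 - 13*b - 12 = (b + 1)*(b^2 - b - 12) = (b + 1)*(b + 3)*(b - 4)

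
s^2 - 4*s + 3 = (s - 3)*(s - 1)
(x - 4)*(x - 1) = x^2 - 5*x + 4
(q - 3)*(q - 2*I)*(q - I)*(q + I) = q^4 - 3*q^3 - 2*I*q^3 + q^2 + 6*I*q^2 - 3*q - 2*I*q + 6*I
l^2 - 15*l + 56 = (l - 8)*(l - 7)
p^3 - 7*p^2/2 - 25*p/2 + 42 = (p - 4)*(p - 3)*(p + 7/2)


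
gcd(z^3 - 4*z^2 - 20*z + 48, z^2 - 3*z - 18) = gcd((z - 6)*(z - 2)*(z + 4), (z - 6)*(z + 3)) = z - 6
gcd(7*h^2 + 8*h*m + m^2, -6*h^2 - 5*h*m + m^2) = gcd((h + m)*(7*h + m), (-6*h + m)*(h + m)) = h + m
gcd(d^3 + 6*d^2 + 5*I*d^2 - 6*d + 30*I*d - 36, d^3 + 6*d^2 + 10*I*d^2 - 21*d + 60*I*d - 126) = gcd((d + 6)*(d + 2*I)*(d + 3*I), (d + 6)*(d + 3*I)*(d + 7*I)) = d^2 + d*(6 + 3*I) + 18*I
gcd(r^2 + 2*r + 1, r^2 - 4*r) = 1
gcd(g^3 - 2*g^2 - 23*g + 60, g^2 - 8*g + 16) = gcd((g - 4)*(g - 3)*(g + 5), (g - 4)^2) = g - 4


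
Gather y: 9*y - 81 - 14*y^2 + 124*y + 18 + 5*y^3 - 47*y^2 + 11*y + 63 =5*y^3 - 61*y^2 + 144*y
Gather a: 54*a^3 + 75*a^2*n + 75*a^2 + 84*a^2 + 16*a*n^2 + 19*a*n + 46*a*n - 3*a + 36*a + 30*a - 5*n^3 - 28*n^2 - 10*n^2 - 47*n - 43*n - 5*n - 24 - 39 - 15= 54*a^3 + a^2*(75*n + 159) + a*(16*n^2 + 65*n + 63) - 5*n^3 - 38*n^2 - 95*n - 78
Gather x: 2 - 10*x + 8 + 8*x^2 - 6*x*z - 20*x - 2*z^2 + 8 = 8*x^2 + x*(-6*z - 30) - 2*z^2 + 18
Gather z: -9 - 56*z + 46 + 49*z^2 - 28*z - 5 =49*z^2 - 84*z + 32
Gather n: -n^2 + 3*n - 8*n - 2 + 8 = -n^2 - 5*n + 6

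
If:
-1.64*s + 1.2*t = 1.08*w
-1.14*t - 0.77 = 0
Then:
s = -0.658536585365854*w - 0.494223363286264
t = -0.68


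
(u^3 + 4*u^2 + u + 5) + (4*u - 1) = u^3 + 4*u^2 + 5*u + 4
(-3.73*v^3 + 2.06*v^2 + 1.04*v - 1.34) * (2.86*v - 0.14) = -10.6678*v^4 + 6.4138*v^3 + 2.686*v^2 - 3.978*v + 0.1876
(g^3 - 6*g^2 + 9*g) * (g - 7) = g^4 - 13*g^3 + 51*g^2 - 63*g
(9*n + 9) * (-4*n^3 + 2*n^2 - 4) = -36*n^4 - 18*n^3 + 18*n^2 - 36*n - 36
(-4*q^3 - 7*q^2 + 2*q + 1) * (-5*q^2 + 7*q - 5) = 20*q^5 + 7*q^4 - 39*q^3 + 44*q^2 - 3*q - 5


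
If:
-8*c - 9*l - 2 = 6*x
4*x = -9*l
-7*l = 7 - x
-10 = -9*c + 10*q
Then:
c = -25/37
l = -28/37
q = -119/74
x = 63/37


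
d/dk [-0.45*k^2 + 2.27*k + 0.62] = 2.27 - 0.9*k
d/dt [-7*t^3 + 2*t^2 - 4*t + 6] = -21*t^2 + 4*t - 4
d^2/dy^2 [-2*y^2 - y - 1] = -4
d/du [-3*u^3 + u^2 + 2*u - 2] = -9*u^2 + 2*u + 2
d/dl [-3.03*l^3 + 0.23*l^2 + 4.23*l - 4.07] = -9.09*l^2 + 0.46*l + 4.23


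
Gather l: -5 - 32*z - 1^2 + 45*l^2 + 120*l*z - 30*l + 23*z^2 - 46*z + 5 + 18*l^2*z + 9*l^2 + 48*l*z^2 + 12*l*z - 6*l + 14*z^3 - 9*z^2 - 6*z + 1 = l^2*(18*z + 54) + l*(48*z^2 + 132*z - 36) + 14*z^3 + 14*z^2 - 84*z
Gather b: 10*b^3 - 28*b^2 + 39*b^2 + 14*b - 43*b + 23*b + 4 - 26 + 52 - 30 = 10*b^3 + 11*b^2 - 6*b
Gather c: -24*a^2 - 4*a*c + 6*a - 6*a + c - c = -24*a^2 - 4*a*c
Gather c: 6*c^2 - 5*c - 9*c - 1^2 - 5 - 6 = 6*c^2 - 14*c - 12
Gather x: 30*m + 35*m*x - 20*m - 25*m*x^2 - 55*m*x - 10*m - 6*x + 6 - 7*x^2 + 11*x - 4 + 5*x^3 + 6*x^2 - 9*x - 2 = 5*x^3 + x^2*(-25*m - 1) + x*(-20*m - 4)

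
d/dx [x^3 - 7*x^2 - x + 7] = 3*x^2 - 14*x - 1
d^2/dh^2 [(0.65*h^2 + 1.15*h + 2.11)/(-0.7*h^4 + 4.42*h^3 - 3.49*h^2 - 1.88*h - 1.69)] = (-1.911*h^8 + 5.30460000000001*h^7 + 14.03018*h^6 + 54.45714*h^5 - 485.881008*h^4 + 430.305038*h^3 - 99.12762*h^2 - 136.93557*h + 13.569444)/(0.343*h^12 - 6.4974*h^11 + 46.15674*h^10 - 148.375648*h^9 + 197.708298*h^8 - 55.13895*h^7 - 0.250666999999964*h^6 - 121.243752*h^5 + 20.496741*h^4 + 35.303354*h^3 + 47.822775*h^2 + 16.108404*h + 4.826809)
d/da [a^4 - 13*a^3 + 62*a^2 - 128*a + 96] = 4*a^3 - 39*a^2 + 124*a - 128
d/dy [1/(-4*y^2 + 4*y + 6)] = (2*y - 1)/(-2*y^2 + 2*y + 3)^2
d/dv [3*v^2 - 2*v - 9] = 6*v - 2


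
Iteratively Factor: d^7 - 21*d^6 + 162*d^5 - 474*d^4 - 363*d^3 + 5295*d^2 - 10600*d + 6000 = (d - 5)*(d^6 - 16*d^5 + 82*d^4 - 64*d^3 - 683*d^2 + 1880*d - 1200) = (d - 5)*(d - 1)*(d^5 - 15*d^4 + 67*d^3 + 3*d^2 - 680*d + 1200) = (d - 5)^2*(d - 1)*(d^4 - 10*d^3 + 17*d^2 + 88*d - 240) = (d - 5)^2*(d - 4)*(d - 1)*(d^3 - 6*d^2 - 7*d + 60) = (d - 5)^2*(d - 4)*(d - 1)*(d + 3)*(d^2 - 9*d + 20) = (d - 5)^3*(d - 4)*(d - 1)*(d + 3)*(d - 4)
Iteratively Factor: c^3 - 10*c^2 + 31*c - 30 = (c - 3)*(c^2 - 7*c + 10) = (c - 5)*(c - 3)*(c - 2)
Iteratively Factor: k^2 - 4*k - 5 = (k - 5)*(k + 1)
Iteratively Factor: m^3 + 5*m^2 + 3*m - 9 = (m + 3)*(m^2 + 2*m - 3) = (m + 3)^2*(m - 1)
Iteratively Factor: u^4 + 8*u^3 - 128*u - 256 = (u + 4)*(u^3 + 4*u^2 - 16*u - 64) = (u + 4)^2*(u^2 - 16) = (u + 4)^3*(u - 4)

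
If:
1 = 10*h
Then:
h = 1/10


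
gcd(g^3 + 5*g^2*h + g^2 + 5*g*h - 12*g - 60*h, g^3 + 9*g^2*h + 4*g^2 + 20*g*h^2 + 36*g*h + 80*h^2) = g^2 + 5*g*h + 4*g + 20*h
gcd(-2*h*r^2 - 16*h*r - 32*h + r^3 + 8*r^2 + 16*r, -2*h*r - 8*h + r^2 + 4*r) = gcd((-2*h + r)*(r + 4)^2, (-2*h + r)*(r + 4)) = -2*h*r - 8*h + r^2 + 4*r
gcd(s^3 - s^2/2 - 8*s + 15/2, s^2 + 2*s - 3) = s^2 + 2*s - 3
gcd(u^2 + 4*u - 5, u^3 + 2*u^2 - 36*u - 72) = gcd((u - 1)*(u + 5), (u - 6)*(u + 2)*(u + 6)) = 1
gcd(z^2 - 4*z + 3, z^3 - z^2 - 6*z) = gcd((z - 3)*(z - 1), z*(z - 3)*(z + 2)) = z - 3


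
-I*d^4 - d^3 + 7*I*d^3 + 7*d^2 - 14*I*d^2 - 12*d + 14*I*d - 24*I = (d - 4)*(d - 3)*(d - 2*I)*(-I*d + 1)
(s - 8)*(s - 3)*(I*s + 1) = I*s^3 + s^2 - 11*I*s^2 - 11*s + 24*I*s + 24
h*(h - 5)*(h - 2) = h^3 - 7*h^2 + 10*h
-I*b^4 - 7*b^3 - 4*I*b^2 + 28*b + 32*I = (b - 2)*(b + 2)*(b - 8*I)*(-I*b + 1)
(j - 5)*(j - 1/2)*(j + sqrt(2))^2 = j^4 - 11*j^3/2 + 2*sqrt(2)*j^3 - 11*sqrt(2)*j^2 + 9*j^2/2 - 11*j + 5*sqrt(2)*j + 5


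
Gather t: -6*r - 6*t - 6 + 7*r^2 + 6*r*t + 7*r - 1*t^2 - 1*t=7*r^2 + r - t^2 + t*(6*r - 7) - 6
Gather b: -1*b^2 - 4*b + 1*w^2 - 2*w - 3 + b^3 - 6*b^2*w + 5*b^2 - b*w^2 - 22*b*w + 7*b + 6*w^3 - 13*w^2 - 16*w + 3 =b^3 + b^2*(4 - 6*w) + b*(-w^2 - 22*w + 3) + 6*w^3 - 12*w^2 - 18*w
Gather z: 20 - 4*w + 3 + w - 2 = 21 - 3*w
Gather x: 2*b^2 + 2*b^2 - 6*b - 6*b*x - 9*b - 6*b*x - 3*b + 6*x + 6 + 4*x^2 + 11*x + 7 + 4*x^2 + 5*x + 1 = 4*b^2 - 18*b + 8*x^2 + x*(22 - 12*b) + 14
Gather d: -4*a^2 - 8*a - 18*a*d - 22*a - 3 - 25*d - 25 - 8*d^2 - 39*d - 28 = -4*a^2 - 30*a - 8*d^2 + d*(-18*a - 64) - 56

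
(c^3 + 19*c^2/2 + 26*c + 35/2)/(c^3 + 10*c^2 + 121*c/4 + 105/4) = 2*(c + 1)/(2*c + 3)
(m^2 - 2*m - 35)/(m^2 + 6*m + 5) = (m - 7)/(m + 1)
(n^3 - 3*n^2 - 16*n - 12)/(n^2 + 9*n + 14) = (n^2 - 5*n - 6)/(n + 7)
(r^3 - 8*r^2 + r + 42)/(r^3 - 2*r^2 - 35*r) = (r^2 - r - 6)/(r*(r + 5))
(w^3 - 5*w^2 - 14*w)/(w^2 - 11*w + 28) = w*(w + 2)/(w - 4)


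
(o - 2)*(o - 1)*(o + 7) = o^3 + 4*o^2 - 19*o + 14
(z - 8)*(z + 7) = z^2 - z - 56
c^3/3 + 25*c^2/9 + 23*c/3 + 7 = (c/3 + 1)*(c + 7/3)*(c + 3)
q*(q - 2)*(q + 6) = q^3 + 4*q^2 - 12*q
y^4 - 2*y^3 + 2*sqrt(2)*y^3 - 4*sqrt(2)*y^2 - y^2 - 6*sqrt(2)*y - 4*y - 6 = (y - 3)*(y + 1)*(y + sqrt(2))^2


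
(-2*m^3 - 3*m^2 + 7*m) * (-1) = 2*m^3 + 3*m^2 - 7*m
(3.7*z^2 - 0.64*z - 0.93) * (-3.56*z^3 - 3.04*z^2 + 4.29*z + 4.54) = -13.172*z^5 - 8.9696*z^4 + 21.1294*z^3 + 16.8796*z^2 - 6.8953*z - 4.2222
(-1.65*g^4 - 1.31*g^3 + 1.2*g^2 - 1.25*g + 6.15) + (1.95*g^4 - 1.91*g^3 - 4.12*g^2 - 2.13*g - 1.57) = 0.3*g^4 - 3.22*g^3 - 2.92*g^2 - 3.38*g + 4.58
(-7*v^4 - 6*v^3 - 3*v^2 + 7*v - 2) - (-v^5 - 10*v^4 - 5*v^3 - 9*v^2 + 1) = v^5 + 3*v^4 - v^3 + 6*v^2 + 7*v - 3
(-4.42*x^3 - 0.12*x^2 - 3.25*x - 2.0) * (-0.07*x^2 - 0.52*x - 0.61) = 0.3094*x^5 + 2.3068*x^4 + 2.9861*x^3 + 1.9032*x^2 + 3.0225*x + 1.22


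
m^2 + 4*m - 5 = (m - 1)*(m + 5)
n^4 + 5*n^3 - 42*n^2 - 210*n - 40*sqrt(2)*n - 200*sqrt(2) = (n + 5)*(n - 5*sqrt(2))*(n + sqrt(2))*(n + 4*sqrt(2))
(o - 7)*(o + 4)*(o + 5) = o^3 + 2*o^2 - 43*o - 140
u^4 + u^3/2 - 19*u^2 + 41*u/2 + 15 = (u - 3)*(u - 2)*(u + 1/2)*(u + 5)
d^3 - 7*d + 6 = (d - 2)*(d - 1)*(d + 3)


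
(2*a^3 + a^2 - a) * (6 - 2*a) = -4*a^4 + 10*a^3 + 8*a^2 - 6*a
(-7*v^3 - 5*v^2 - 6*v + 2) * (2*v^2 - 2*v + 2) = -14*v^5 + 4*v^4 - 16*v^3 + 6*v^2 - 16*v + 4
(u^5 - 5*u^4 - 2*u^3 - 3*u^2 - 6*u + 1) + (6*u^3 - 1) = u^5 - 5*u^4 + 4*u^3 - 3*u^2 - 6*u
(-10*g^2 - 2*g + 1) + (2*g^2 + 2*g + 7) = 8 - 8*g^2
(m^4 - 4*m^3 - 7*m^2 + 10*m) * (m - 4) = m^5 - 8*m^4 + 9*m^3 + 38*m^2 - 40*m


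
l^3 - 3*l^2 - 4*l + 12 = (l - 3)*(l - 2)*(l + 2)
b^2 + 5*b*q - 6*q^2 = (b - q)*(b + 6*q)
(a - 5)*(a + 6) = a^2 + a - 30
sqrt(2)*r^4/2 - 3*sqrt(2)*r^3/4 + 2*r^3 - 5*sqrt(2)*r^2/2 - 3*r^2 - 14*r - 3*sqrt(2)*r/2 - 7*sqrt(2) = (r - 7/2)*(r + 2)*(r + sqrt(2))*(sqrt(2)*r/2 + 1)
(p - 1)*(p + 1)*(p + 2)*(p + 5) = p^4 + 7*p^3 + 9*p^2 - 7*p - 10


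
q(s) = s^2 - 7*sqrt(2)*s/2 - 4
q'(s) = 2*s - 7*sqrt(2)/2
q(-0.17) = -3.13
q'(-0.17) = -5.29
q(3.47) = -9.13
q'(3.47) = 1.99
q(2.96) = -9.89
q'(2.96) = 0.97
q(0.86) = -7.52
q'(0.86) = -3.23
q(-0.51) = -1.22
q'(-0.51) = -5.97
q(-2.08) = 10.62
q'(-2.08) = -9.11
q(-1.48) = 5.52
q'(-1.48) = -7.91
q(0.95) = -7.80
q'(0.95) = -3.05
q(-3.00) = 19.85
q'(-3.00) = -10.95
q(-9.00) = 121.55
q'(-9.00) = -22.95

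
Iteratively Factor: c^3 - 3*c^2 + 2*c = (c)*(c^2 - 3*c + 2) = c*(c - 1)*(c - 2)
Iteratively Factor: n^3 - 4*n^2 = (n - 4)*(n^2) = n*(n - 4)*(n)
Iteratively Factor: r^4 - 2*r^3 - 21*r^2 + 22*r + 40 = (r + 4)*(r^3 - 6*r^2 + 3*r + 10) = (r + 1)*(r + 4)*(r^2 - 7*r + 10) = (r - 5)*(r + 1)*(r + 4)*(r - 2)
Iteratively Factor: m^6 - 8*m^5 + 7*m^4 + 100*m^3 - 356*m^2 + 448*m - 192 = (m - 2)*(m^5 - 6*m^4 - 5*m^3 + 90*m^2 - 176*m + 96) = (m - 2)^2*(m^4 - 4*m^3 - 13*m^2 + 64*m - 48) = (m - 2)^2*(m + 4)*(m^3 - 8*m^2 + 19*m - 12) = (m - 2)^2*(m - 1)*(m + 4)*(m^2 - 7*m + 12) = (m - 3)*(m - 2)^2*(m - 1)*(m + 4)*(m - 4)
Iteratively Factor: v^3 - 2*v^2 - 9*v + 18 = (v + 3)*(v^2 - 5*v + 6) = (v - 3)*(v + 3)*(v - 2)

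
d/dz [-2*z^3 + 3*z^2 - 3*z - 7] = -6*z^2 + 6*z - 3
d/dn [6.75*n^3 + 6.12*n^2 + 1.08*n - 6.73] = 20.25*n^2 + 12.24*n + 1.08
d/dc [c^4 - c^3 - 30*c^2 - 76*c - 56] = 4*c^3 - 3*c^2 - 60*c - 76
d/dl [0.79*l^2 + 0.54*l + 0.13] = 1.58*l + 0.54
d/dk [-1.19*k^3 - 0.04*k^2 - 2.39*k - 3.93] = -3.57*k^2 - 0.08*k - 2.39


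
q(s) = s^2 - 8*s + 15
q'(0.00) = -8.00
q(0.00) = 15.00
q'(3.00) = -2.00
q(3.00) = 0.00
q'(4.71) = 1.42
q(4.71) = -0.50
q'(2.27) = -3.46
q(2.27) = 1.99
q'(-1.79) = -11.58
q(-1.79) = 32.52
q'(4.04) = 0.08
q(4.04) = -1.00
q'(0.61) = -6.78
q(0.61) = 10.49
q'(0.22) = -7.56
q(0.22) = 13.29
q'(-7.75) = -23.50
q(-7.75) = 137.06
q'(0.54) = -6.92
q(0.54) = 10.97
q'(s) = 2*s - 8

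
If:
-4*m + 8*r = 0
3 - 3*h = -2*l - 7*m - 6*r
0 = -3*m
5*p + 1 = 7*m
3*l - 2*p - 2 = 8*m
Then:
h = 61/45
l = 8/15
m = 0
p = -1/5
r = 0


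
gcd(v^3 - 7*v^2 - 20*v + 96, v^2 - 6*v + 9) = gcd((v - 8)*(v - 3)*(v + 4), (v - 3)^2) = v - 3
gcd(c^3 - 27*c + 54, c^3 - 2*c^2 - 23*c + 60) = c - 3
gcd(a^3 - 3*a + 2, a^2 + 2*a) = a + 2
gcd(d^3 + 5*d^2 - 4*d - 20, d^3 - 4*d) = d^2 - 4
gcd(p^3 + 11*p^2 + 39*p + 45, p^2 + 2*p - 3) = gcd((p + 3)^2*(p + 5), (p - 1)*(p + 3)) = p + 3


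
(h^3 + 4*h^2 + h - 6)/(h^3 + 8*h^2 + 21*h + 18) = (h - 1)/(h + 3)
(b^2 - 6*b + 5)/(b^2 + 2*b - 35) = (b - 1)/(b + 7)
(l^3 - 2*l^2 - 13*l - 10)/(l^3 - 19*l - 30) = (l + 1)/(l + 3)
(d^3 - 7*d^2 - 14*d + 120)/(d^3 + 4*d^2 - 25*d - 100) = (d - 6)/(d + 5)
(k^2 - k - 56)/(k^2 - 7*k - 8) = (k + 7)/(k + 1)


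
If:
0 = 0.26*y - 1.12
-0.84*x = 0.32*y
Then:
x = -1.64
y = 4.31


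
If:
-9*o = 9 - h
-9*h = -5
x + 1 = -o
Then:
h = 5/9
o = -76/81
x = -5/81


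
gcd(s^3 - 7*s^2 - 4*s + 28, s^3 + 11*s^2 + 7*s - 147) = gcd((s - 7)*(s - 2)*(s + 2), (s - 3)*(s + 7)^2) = 1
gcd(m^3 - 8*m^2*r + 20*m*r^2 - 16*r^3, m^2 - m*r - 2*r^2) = -m + 2*r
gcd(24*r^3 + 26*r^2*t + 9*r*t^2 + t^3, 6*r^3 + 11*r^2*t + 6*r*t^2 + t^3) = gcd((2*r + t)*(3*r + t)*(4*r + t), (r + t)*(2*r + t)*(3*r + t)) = 6*r^2 + 5*r*t + t^2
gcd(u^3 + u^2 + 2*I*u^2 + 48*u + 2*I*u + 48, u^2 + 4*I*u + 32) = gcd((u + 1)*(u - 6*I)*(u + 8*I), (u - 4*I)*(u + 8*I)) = u + 8*I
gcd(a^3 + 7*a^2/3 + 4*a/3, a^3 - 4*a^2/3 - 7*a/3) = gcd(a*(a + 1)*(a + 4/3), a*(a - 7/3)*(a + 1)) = a^2 + a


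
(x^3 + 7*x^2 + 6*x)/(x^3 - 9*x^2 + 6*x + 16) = x*(x + 6)/(x^2 - 10*x + 16)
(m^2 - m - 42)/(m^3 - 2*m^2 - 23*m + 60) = (m^2 - m - 42)/(m^3 - 2*m^2 - 23*m + 60)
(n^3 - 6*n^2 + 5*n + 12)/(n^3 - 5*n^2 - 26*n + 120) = (n^2 - 2*n - 3)/(n^2 - n - 30)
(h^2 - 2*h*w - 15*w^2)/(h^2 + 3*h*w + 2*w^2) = (h^2 - 2*h*w - 15*w^2)/(h^2 + 3*h*w + 2*w^2)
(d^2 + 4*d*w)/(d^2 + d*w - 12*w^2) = d/(d - 3*w)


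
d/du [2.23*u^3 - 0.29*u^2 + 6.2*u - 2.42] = 6.69*u^2 - 0.58*u + 6.2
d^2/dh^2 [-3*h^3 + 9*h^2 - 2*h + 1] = 18 - 18*h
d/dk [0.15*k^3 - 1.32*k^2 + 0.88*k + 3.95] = 0.45*k^2 - 2.64*k + 0.88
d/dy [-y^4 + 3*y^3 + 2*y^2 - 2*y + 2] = -4*y^3 + 9*y^2 + 4*y - 2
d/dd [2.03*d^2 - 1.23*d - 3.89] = 4.06*d - 1.23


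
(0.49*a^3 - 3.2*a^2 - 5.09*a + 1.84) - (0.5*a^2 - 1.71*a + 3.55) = 0.49*a^3 - 3.7*a^2 - 3.38*a - 1.71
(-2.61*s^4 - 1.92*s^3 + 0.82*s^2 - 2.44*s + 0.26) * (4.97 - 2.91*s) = 7.5951*s^5 - 7.3845*s^4 - 11.9286*s^3 + 11.1758*s^2 - 12.8834*s + 1.2922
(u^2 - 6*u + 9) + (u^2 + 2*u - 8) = 2*u^2 - 4*u + 1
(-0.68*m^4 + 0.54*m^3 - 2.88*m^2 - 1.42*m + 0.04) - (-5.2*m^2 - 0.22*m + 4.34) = -0.68*m^4 + 0.54*m^3 + 2.32*m^2 - 1.2*m - 4.3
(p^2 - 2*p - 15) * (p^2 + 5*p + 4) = p^4 + 3*p^3 - 21*p^2 - 83*p - 60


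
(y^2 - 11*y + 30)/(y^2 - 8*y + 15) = (y - 6)/(y - 3)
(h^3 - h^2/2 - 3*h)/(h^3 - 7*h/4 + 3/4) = 2*h*(h - 2)/(2*h^2 - 3*h + 1)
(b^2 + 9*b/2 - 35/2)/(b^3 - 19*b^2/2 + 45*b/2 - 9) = (2*b^2 + 9*b - 35)/(2*b^3 - 19*b^2 + 45*b - 18)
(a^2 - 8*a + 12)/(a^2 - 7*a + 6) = (a - 2)/(a - 1)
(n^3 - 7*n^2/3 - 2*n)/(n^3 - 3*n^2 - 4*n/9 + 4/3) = 3*n/(3*n - 2)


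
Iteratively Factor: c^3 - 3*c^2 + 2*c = (c - 2)*(c^2 - c) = c*(c - 2)*(c - 1)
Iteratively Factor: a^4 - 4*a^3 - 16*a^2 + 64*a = (a - 4)*(a^3 - 16*a) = a*(a - 4)*(a^2 - 16) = a*(a - 4)*(a + 4)*(a - 4)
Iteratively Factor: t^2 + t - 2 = (t - 1)*(t + 2)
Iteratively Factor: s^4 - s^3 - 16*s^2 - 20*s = (s + 2)*(s^3 - 3*s^2 - 10*s) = (s + 2)^2*(s^2 - 5*s) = (s - 5)*(s + 2)^2*(s)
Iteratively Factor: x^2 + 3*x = (x)*(x + 3)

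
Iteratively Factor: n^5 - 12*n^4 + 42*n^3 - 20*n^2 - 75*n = (n + 1)*(n^4 - 13*n^3 + 55*n^2 - 75*n) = (n - 3)*(n + 1)*(n^3 - 10*n^2 + 25*n) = (n - 5)*(n - 3)*(n + 1)*(n^2 - 5*n) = n*(n - 5)*(n - 3)*(n + 1)*(n - 5)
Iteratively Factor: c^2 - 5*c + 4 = (c - 1)*(c - 4)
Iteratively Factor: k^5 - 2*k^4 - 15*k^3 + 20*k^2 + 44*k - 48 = (k + 3)*(k^4 - 5*k^3 + 20*k - 16) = (k + 2)*(k + 3)*(k^3 - 7*k^2 + 14*k - 8) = (k - 2)*(k + 2)*(k + 3)*(k^2 - 5*k + 4) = (k - 2)*(k - 1)*(k + 2)*(k + 3)*(k - 4)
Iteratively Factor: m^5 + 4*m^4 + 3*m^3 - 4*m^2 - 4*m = (m + 2)*(m^4 + 2*m^3 - m^2 - 2*m) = (m + 1)*(m + 2)*(m^3 + m^2 - 2*m) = (m + 1)*(m + 2)^2*(m^2 - m) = (m - 1)*(m + 1)*(m + 2)^2*(m)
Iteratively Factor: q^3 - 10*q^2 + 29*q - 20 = (q - 5)*(q^2 - 5*q + 4) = (q - 5)*(q - 4)*(q - 1)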